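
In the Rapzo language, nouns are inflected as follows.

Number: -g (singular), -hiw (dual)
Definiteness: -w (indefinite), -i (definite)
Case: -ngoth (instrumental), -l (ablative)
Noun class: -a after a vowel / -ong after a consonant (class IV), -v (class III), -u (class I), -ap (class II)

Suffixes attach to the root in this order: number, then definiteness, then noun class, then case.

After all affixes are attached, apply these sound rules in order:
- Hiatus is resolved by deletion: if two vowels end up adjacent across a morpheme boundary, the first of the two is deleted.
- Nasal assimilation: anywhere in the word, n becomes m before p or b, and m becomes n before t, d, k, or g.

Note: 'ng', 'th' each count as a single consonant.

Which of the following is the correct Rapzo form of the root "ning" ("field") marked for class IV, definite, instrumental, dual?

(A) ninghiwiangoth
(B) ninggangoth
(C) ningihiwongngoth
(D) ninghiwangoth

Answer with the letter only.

D

Attach number dual -hiw → ninghiw.
Attach definiteness definite -i → ninghiwi.
Attach noun class class IV -a (after vowel 'i') → ninghiwia.
Attach case instrumental -ngoth → ninghiwiangoth.
Apply vowel deletion: ninghiwiangoth → ninghiwangoth.
Nasal assimilation: no change.
So the correct form is ninghiwangoth, option (D).
(A) ninghiwiangoth is wrong: it fails to apply the sound rule(s).
(B) ninggangoth is wrong: it uses singular instead of dual for number.
(C) ningihiwongngoth is wrong: it has the affixes in the wrong order.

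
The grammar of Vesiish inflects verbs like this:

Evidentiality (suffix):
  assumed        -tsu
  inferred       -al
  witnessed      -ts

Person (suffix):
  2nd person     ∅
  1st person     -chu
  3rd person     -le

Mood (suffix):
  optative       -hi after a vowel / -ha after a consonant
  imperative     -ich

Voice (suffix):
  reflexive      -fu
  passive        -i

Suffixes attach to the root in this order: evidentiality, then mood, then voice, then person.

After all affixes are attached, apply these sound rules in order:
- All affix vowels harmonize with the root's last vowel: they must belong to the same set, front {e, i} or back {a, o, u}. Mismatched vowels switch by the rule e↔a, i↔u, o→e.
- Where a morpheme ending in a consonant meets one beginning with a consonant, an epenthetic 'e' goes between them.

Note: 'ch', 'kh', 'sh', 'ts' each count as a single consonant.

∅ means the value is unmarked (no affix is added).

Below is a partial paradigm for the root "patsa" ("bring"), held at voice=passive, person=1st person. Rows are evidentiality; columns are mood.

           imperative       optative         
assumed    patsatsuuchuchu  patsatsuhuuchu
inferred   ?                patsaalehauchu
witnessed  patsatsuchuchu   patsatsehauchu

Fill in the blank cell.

patsaaluchuchu

Attach evidentiality inferred -al → patsaal.
Attach mood imperative -ich → patsaalich.
Attach voice passive -i → patsaalichi.
Attach person 1st person -chu → patsaalichichu.
Apply vowel harmony: patsaalichichu → patsaaluchuchu.
Epenthesis: no change.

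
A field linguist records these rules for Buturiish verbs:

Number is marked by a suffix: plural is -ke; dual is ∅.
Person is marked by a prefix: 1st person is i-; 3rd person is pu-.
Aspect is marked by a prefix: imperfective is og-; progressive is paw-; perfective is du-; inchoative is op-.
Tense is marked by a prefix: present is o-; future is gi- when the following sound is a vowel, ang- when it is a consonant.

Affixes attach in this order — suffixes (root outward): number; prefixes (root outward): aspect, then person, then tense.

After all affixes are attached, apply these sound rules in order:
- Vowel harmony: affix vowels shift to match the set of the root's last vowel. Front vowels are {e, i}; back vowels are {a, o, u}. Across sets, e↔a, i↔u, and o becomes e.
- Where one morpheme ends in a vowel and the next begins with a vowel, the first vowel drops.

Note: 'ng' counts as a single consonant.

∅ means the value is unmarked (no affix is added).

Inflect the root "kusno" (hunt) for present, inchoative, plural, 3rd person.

opopkusnoka

Attach number plural -ke → kusnoke.
Attach aspect inchoative op- → opkusnoke.
Attach person 3rd person pu- → puopkusnoke.
Attach tense present o- → opuopkusnoke.
Apply vowel harmony: opuopkusnoke → opuopkusnoka.
Apply vowel deletion: opuopkusnoka → opopkusnoka.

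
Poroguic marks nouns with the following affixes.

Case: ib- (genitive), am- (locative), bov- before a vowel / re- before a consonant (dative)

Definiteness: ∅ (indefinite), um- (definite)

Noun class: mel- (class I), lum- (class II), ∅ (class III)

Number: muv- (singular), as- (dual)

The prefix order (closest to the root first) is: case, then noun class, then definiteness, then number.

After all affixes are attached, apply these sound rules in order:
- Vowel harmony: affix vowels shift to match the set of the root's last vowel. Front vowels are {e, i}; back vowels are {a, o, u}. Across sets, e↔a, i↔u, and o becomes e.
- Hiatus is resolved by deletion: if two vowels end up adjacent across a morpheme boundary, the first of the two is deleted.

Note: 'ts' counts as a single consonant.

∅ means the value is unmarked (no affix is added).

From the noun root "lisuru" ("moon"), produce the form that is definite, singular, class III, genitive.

Attach case genitive ib- → iblisuru.
noun class = class III: zero marking, form stays iblisuru.
Attach definiteness definite um- → umiblisuru.
Attach number singular muv- → muvumiblisuru.
Apply vowel harmony: muvumiblisuru → muvumublisuru.
Vowel deletion: no change.

muvumublisuru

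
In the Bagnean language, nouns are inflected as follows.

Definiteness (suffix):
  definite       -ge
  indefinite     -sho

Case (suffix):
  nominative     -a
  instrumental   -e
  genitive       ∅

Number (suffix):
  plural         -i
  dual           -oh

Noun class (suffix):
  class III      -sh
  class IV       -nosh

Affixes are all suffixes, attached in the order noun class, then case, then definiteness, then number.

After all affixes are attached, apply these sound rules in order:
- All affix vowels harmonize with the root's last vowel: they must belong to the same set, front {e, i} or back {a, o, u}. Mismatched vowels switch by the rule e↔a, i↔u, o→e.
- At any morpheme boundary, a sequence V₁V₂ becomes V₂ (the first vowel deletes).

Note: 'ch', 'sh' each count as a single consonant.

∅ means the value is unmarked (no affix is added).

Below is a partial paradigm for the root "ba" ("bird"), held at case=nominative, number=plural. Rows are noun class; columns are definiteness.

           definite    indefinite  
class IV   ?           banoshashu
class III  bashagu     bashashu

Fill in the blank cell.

Attach noun class class IV -nosh → banosh.
Attach case nominative -a → banosha.
Attach definiteness definite -ge → banoshage.
Attach number plural -i → banoshagei.
Apply vowel harmony: banoshagei → banoshagau.
Apply vowel deletion: banoshagau → banoshagu.

banoshagu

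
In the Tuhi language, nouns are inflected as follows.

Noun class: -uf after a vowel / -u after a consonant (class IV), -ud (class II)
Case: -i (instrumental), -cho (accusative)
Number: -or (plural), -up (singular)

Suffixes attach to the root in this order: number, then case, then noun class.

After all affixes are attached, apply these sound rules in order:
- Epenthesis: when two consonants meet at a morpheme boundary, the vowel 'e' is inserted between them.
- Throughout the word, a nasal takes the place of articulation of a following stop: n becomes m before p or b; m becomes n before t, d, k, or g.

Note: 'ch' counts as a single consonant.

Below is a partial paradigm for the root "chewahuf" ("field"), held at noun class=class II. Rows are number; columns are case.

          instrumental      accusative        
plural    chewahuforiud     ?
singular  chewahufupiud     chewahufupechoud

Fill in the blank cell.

Attach number plural -or → chewahufor.
Attach case accusative -cho → chewahuforcho.
Attach noun class class II -ud → chewahuforchoud.
Apply epenthesis: chewahuforchoud → chewahuforechoud.
Nasal assimilation: no change.

chewahuforechoud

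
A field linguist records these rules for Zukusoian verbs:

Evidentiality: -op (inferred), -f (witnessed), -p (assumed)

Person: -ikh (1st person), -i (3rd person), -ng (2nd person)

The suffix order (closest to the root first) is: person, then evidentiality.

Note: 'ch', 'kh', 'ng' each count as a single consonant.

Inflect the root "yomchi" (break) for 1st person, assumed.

yomchiikhp

Attach person 1st person -ikh → yomchiikh.
Attach evidentiality assumed -p → yomchiikhp.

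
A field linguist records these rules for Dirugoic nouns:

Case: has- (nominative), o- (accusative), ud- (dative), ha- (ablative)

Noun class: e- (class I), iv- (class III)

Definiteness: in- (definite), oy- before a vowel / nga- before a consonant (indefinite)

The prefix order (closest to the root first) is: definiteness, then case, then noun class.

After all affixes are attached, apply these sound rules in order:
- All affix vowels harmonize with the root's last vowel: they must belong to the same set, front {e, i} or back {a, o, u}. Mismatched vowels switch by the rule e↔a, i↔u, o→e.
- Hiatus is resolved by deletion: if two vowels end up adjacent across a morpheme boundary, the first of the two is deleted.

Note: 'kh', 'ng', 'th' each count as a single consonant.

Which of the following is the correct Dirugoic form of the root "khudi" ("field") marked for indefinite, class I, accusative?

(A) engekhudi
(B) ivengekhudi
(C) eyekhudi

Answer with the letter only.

Attach definiteness indefinite nga- (before consonant 'kh') → ngakhudi.
Attach case accusative o- → ongakhudi.
Attach noun class class I e- → eongakhudi.
Apply vowel harmony: eongakhudi → eengekhudi.
Apply vowel deletion: eengekhudi → engekhudi.
So the correct form is engekhudi, option (A).
(C) eyekhudi is wrong: it has the affixes in the wrong order.
(B) ivengekhudi is wrong: it uses class III instead of class I for noun class.

A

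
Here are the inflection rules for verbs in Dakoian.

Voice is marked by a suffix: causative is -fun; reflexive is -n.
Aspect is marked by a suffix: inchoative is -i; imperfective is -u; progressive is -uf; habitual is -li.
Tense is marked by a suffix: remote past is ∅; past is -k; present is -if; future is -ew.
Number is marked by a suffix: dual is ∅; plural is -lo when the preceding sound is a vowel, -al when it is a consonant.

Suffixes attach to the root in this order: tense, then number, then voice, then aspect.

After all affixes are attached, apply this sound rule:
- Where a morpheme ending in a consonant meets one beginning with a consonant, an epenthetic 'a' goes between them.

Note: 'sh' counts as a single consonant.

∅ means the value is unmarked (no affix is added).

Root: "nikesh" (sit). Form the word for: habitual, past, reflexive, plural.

nikeshakalanali

Attach tense past -k → nikeshk.
Attach number plural -al (after consonant 'k') → nikeshkal.
Attach voice reflexive -n → nikeshkaln.
Attach aspect habitual -li → nikeshkalnli.
Apply epenthesis: nikeshkalnli → nikeshakalanali.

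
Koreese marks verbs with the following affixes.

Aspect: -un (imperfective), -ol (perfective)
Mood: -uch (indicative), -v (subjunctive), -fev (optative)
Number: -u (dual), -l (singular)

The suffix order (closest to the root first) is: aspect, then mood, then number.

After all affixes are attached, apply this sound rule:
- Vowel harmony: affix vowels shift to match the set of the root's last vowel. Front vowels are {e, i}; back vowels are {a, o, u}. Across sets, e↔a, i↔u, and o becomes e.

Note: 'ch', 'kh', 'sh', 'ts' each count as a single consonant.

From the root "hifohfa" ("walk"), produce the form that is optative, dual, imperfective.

hifohfaunfavu

Attach aspect imperfective -un → hifohfaun.
Attach mood optative -fev → hifohfaunfev.
Attach number dual -u → hifohfaunfevu.
Apply vowel harmony: hifohfaunfevu → hifohfaunfavu.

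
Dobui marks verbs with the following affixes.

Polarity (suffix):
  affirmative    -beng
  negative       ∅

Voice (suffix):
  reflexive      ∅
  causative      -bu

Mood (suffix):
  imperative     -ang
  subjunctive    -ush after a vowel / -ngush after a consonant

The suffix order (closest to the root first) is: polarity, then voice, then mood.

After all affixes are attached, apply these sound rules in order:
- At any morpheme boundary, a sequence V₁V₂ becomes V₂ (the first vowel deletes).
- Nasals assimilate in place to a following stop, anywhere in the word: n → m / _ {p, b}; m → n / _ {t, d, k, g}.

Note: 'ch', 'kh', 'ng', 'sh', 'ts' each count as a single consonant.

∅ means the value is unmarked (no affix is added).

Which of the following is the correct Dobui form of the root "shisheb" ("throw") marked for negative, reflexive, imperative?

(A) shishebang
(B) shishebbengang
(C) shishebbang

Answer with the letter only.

polarity = negative: zero marking, form stays shisheb.
voice = reflexive: zero marking, form stays shisheb.
Attach mood imperative -ang → shishebang.
Vowel deletion: no change.
Nasal assimilation: no change.
So the correct form is shishebang, option (A).
(B) shishebbengang is wrong: it uses affirmative instead of negative for polarity.
(C) shishebbang is wrong: it uses causative instead of reflexive for voice.

A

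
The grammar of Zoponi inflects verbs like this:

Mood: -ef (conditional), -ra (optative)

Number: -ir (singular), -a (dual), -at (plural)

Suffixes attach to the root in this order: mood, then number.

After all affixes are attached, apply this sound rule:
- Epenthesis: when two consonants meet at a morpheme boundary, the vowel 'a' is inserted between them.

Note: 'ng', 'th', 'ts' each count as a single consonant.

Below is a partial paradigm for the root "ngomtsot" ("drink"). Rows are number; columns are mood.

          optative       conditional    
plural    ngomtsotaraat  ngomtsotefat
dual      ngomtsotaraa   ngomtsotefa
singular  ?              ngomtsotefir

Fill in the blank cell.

ngomtsotarair

Attach mood optative -ra → ngomtsotra.
Attach number singular -ir → ngomtsotrair.
Apply epenthesis: ngomtsotrair → ngomtsotarair.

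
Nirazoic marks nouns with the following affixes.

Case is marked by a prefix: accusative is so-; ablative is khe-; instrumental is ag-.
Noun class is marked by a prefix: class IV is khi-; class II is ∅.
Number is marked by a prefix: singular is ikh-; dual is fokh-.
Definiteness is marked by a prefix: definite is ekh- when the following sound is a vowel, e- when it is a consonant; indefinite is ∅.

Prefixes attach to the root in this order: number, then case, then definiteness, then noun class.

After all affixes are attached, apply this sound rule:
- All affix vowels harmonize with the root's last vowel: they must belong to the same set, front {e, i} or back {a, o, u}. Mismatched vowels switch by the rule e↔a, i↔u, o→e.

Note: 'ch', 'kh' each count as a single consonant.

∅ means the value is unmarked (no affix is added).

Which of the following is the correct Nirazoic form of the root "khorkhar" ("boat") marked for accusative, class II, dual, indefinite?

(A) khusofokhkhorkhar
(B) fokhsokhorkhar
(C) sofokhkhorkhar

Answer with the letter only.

Attach number dual fokh- → fokhkhorkhar.
Attach case accusative so- → sofokhkhorkhar.
definiteness = indefinite: zero marking, form stays sofokhkhorkhar.
noun class = class II: zero marking, form stays sofokhkhorkhar.
Vowel harmony: no change.
So the correct form is sofokhkhorkhar, option (C).
(A) khusofokhkhorkhar is wrong: it uses class IV instead of class II for noun class.
(B) fokhsokhorkhar is wrong: it has the affixes in the wrong order.

C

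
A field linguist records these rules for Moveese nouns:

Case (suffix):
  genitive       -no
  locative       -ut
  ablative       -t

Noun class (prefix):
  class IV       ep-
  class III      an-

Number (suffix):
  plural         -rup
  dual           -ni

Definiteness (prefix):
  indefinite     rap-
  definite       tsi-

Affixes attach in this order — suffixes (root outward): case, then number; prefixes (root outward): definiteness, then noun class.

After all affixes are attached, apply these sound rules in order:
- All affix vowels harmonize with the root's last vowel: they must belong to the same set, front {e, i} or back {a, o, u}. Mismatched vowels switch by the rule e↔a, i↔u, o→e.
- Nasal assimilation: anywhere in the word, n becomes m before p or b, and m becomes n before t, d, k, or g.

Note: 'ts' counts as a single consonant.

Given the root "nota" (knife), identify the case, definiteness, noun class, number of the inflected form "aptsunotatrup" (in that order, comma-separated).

Segment: ep-tsi-nota-t-rup.
case: -t → ablative.
definiteness: tsi- → definite.
noun class: ep- → class IV.
number: -rup → plural.

ablative, definite, class IV, plural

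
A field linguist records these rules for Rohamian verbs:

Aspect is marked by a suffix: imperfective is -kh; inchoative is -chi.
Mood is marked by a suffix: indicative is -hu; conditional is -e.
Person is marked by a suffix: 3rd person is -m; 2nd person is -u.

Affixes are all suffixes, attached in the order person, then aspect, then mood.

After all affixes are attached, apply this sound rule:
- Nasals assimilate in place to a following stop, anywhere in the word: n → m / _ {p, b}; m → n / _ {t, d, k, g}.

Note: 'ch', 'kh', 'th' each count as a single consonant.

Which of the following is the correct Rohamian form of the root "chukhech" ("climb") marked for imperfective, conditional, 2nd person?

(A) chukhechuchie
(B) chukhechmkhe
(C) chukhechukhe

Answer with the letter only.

Attach person 2nd person -u → chukhechu.
Attach aspect imperfective -kh → chukhechukh.
Attach mood conditional -e → chukhechukhe.
Nasal assimilation: no change.
So the correct form is chukhechukhe, option (C).
(B) chukhechmkhe is wrong: it uses 3rd person instead of 2nd person for person.
(A) chukhechuchie is wrong: it uses inchoative instead of imperfective for aspect.

C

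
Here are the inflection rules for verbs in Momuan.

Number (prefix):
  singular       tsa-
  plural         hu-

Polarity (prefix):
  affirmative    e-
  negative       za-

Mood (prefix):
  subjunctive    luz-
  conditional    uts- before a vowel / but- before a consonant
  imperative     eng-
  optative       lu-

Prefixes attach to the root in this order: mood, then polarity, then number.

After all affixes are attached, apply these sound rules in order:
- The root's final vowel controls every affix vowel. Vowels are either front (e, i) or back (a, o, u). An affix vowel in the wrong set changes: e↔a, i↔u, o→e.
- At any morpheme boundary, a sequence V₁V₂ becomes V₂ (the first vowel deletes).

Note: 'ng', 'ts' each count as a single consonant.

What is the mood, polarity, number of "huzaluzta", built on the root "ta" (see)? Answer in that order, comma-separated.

Segment: hu-za-luz-ta.
mood: luz- → subjunctive.
polarity: za- → negative.
number: hu- → plural.

subjunctive, negative, plural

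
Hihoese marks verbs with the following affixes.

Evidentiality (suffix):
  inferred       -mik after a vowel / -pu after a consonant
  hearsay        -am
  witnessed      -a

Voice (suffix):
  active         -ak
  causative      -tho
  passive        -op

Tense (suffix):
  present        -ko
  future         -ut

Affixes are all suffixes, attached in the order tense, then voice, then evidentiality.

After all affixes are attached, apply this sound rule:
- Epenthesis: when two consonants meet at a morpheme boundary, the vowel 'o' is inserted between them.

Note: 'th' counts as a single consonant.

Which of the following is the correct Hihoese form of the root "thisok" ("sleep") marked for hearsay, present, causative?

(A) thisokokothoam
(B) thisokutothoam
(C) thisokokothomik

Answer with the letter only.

A

Attach tense present -ko → thisokko.
Attach voice causative -tho → thisokkotho.
Attach evidentiality hearsay -am → thisokkothoam.
Apply epenthesis: thisokkothoam → thisokokothoam.
So the correct form is thisokokothoam, option (A).
(C) thisokokothomik is wrong: it uses inferred instead of hearsay for evidentiality.
(B) thisokutothoam is wrong: it uses future instead of present for tense.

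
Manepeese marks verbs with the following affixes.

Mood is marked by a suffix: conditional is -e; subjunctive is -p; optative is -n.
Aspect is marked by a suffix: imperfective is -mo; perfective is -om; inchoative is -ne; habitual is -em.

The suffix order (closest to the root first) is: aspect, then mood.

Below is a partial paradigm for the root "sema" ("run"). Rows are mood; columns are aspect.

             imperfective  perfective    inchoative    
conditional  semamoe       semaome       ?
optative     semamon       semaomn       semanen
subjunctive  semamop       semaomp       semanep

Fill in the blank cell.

semanee

Attach aspect inchoative -ne → semane.
Attach mood conditional -e → semanee.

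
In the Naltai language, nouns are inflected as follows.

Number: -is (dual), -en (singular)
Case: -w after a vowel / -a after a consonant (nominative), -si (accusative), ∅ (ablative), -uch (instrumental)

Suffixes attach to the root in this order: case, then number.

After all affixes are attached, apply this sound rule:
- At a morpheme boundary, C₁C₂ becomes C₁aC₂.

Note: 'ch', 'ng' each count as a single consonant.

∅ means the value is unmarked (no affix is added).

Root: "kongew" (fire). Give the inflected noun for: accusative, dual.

Attach case accusative -si → kongewsi.
Attach number dual -is → kongewsiis.
Apply epenthesis: kongewsiis → kongewasiis.

kongewasiis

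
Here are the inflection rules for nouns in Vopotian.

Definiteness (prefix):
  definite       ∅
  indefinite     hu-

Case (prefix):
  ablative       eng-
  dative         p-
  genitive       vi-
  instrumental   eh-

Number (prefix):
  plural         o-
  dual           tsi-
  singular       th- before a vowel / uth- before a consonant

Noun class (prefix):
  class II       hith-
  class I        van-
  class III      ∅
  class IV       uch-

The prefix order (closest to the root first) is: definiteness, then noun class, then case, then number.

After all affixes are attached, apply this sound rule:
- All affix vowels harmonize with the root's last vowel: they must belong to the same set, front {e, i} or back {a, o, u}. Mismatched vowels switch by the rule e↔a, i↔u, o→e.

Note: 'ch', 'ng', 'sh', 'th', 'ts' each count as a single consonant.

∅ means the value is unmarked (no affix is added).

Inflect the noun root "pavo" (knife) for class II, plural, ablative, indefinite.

oanghuthhupavo

Attach definiteness indefinite hu- → hupavo.
Attach noun class class II hith- → hithhupavo.
Attach case ablative eng- → enghithhupavo.
Attach number plural o- → oenghithhupavo.
Apply vowel harmony: oenghithhupavo → oanghuthhupavo.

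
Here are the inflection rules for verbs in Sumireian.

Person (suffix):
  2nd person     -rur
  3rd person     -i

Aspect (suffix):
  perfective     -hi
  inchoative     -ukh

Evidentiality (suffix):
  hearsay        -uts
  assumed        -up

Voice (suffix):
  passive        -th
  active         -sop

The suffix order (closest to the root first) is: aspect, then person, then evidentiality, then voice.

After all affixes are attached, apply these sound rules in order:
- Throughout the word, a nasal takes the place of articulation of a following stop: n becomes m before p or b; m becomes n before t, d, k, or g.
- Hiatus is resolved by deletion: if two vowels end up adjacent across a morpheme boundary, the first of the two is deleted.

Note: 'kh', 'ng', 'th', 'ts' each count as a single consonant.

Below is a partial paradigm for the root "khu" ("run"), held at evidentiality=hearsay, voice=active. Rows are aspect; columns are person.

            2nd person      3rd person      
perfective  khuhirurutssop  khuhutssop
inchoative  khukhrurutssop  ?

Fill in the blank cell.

khukhutssop

Attach aspect inchoative -ukh → khuukh.
Attach person 3rd person -i → khuukhi.
Attach evidentiality hearsay -uts → khuukhiuts.
Attach voice active -sop → khuukhiutssop.
Nasal assimilation: no change.
Apply vowel deletion: khuukhiutssop → khukhutssop.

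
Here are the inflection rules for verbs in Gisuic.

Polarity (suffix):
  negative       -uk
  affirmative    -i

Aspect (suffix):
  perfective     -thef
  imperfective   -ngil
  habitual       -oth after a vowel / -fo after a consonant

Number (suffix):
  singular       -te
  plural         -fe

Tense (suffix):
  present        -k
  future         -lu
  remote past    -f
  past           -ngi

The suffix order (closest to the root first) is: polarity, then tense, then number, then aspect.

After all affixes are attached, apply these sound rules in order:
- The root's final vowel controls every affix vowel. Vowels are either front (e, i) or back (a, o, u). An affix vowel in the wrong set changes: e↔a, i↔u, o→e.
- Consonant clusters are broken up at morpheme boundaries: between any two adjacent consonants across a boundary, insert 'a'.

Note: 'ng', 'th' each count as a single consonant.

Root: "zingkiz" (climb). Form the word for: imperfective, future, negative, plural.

zingkizikalifengil

Attach polarity negative -uk → zingkizuk.
Attach tense future -lu → zingkizuklu.
Attach number plural -fe → zingkizuklufe.
Attach aspect imperfective -ngil → zingkizuklufengil.
Apply vowel harmony: zingkizuklufengil → zingkiziklifengil.
Apply epenthesis: zingkiziklifengil → zingkizikalifengil.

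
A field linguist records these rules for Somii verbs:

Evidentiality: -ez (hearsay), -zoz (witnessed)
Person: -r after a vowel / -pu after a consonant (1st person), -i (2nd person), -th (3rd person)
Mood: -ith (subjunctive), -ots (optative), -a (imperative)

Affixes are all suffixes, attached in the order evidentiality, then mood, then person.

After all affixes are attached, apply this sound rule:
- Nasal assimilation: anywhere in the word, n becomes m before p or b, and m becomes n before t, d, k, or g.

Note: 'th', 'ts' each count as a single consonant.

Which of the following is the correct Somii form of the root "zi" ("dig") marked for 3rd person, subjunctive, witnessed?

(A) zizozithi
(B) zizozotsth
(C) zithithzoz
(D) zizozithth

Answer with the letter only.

D

Attach evidentiality witnessed -zoz → zizoz.
Attach mood subjunctive -ith → zizozith.
Attach person 3rd person -th → zizozithth.
Nasal assimilation: no change.
So the correct form is zizozithth, option (D).
(A) zizozithi is wrong: it uses 2nd person instead of 3rd person for person.
(C) zithithzoz is wrong: it has the affixes in the wrong order.
(B) zizozotsth is wrong: it uses optative instead of subjunctive for mood.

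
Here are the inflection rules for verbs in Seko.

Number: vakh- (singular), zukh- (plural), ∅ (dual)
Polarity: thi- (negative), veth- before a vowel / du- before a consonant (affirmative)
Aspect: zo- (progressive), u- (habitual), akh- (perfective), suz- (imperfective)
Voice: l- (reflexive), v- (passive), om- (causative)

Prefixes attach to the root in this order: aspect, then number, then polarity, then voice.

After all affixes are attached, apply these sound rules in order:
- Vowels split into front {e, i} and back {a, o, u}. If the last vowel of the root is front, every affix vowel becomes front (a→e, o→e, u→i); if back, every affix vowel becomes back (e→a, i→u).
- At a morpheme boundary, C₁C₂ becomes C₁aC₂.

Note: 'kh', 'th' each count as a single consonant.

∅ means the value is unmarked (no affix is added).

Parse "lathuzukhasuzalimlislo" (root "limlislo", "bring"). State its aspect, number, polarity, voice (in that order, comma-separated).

Segment: l-thi-zukh-suz-limlislo.
aspect: suz- → imperfective.
number: zukh- → plural.
polarity: thi- → negative.
voice: l- → reflexive.

imperfective, plural, negative, reflexive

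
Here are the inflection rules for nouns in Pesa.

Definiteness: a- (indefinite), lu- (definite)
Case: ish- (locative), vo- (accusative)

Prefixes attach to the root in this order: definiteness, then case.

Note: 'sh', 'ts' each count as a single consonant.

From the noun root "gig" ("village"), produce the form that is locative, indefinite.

Attach definiteness indefinite a- → agig.
Attach case locative ish- → ishagig.

ishagig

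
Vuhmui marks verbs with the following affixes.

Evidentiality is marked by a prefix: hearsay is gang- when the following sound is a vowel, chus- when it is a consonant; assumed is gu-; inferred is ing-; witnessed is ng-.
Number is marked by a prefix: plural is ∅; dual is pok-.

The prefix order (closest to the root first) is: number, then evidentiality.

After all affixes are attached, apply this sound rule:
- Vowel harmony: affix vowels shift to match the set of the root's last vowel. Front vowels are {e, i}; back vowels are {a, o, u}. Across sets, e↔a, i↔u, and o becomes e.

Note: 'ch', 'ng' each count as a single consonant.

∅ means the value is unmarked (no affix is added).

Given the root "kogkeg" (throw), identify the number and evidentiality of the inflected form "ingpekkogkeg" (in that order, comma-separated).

dual, inferred

Segment: ing-pok-kogkeg.
number: pok- → dual.
evidentiality: ing- → inferred.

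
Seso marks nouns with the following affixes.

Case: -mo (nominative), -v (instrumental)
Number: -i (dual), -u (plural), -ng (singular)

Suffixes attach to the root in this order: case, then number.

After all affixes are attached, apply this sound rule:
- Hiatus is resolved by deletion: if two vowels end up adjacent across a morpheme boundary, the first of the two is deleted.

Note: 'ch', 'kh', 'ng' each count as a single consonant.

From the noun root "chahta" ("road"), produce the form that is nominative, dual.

Attach case nominative -mo → chahtamo.
Attach number dual -i → chahtamoi.
Apply vowel deletion: chahtamoi → chahtami.

chahtami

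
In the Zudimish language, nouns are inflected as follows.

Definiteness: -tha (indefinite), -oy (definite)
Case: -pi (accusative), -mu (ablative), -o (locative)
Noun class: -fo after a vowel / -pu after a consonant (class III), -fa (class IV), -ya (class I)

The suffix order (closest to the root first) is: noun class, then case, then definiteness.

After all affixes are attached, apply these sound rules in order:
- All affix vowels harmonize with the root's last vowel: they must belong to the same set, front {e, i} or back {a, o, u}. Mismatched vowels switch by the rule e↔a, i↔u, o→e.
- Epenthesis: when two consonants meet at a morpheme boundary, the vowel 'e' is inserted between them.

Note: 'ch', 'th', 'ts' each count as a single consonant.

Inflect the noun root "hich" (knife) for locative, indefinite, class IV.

hichefeethe

Attach noun class class IV -fa → hichfa.
Attach case locative -o → hichfao.
Attach definiteness indefinite -tha → hichfaotha.
Apply vowel harmony: hichfaotha → hichfeethe.
Apply epenthesis: hichfeethe → hichefeethe.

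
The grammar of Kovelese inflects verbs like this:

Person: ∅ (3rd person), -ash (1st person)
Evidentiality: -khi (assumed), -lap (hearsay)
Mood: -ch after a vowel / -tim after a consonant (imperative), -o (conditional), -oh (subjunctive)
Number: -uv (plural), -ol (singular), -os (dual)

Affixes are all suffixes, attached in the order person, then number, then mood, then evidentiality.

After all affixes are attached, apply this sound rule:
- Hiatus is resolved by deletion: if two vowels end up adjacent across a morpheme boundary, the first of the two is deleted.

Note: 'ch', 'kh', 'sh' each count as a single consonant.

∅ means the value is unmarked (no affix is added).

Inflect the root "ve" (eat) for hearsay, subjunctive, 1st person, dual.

vashosohlap

Attach person 1st person -ash → veash.
Attach number dual -os → veashos.
Attach mood subjunctive -oh → veashosoh.
Attach evidentiality hearsay -lap → veashosohlap.
Apply vowel deletion: veashosohlap → vashosohlap.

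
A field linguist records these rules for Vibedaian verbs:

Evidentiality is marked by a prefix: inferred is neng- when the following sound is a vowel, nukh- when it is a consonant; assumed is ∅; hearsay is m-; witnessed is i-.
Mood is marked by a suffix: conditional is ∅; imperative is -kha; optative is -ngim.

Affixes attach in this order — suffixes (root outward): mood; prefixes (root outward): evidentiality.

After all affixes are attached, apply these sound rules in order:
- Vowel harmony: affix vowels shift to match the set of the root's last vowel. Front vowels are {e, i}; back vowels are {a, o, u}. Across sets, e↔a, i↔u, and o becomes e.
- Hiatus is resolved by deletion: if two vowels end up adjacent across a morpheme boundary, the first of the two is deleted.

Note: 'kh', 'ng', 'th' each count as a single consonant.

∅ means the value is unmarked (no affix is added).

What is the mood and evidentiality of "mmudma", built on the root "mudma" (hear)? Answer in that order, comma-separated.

conditional, hearsay

Segment: m-mudma.
mood: ∅ → conditional.
evidentiality: m- → hearsay.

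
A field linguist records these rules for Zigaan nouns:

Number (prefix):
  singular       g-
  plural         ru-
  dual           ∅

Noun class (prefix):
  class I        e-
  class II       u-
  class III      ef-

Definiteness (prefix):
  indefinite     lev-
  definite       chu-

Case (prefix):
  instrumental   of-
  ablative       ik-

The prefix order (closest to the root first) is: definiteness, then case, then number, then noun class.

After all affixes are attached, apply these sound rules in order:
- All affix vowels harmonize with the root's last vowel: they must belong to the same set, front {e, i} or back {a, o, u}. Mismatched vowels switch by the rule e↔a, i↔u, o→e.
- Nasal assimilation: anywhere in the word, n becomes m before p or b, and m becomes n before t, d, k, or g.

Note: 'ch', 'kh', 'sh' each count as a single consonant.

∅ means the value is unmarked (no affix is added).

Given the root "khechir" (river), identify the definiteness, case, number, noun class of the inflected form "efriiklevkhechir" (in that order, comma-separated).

Segment: ef-ru-ik-lev-khechir.
definiteness: lev- → indefinite.
case: ik- → ablative.
number: ru- → plural.
noun class: ef- → class III.

indefinite, ablative, plural, class III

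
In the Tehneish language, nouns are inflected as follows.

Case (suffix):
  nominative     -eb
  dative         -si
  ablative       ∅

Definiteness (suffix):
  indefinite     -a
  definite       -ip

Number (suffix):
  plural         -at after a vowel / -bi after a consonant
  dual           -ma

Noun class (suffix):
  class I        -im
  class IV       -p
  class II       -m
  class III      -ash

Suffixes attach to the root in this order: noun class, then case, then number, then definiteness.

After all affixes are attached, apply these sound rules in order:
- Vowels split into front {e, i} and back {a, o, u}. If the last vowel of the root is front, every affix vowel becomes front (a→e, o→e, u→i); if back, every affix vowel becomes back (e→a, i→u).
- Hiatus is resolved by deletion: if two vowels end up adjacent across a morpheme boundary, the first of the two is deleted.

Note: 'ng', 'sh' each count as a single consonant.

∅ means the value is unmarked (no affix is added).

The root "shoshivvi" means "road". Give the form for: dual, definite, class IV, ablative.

Attach noun class class IV -p → shoshivvip.
case = ablative: zero marking, form stays shoshivvip.
Attach number dual -ma → shoshivvipma.
Attach definiteness definite -ip → shoshivvipmaip.
Apply vowel harmony: shoshivvipmaip → shoshivvipmeip.
Apply vowel deletion: shoshivvipmeip → shoshivvipmip.

shoshivvipmip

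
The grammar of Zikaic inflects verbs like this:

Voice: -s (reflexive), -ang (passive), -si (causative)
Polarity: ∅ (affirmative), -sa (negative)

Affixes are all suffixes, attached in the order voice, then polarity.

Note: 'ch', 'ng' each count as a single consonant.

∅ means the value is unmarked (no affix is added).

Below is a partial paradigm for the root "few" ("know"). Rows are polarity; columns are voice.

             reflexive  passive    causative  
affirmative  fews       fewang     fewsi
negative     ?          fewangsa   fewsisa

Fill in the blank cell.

fewssa

Attach voice reflexive -s → fews.
Attach polarity negative -sa → fewssa.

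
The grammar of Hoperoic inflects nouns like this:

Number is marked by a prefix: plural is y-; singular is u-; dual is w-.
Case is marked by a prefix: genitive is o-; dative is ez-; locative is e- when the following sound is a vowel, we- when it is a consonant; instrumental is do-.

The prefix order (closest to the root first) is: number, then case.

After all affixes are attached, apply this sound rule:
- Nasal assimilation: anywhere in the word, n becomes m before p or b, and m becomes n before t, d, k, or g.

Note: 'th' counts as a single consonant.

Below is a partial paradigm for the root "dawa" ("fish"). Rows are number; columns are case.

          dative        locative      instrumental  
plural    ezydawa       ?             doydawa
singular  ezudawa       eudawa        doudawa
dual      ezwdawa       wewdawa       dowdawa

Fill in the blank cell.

weydawa

Attach number plural y- → ydawa.
Attach case locative we- (before consonant 'y') → weydawa.
Nasal assimilation: no change.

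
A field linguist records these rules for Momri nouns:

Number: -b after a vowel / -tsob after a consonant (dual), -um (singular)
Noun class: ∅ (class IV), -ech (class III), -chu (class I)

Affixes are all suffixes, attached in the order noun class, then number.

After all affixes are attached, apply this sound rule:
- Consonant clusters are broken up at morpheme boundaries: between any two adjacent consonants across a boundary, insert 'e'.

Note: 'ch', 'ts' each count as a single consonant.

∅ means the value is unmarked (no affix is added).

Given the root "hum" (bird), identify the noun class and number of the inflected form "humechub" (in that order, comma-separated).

Segment: hum-chu-b.
noun class: -chu → class I.
number: -b/tsob → dual.

class I, dual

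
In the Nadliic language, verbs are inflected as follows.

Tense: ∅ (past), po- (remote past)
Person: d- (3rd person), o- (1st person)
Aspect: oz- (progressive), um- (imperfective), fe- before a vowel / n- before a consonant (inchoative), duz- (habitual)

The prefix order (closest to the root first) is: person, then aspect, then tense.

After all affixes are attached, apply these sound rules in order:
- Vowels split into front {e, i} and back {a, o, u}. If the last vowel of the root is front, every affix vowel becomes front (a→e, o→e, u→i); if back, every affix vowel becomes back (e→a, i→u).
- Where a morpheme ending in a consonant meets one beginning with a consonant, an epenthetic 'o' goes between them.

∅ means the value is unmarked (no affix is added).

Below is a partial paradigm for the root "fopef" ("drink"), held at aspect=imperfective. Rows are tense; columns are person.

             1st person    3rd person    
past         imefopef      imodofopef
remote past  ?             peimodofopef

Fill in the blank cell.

peimefopef

Attach person 1st person o- → ofopef.
Attach aspect imperfective um- → umofopef.
Attach tense remote past po- → poumofopef.
Apply vowel harmony: poumofopef → peimefopef.
Epenthesis: no change.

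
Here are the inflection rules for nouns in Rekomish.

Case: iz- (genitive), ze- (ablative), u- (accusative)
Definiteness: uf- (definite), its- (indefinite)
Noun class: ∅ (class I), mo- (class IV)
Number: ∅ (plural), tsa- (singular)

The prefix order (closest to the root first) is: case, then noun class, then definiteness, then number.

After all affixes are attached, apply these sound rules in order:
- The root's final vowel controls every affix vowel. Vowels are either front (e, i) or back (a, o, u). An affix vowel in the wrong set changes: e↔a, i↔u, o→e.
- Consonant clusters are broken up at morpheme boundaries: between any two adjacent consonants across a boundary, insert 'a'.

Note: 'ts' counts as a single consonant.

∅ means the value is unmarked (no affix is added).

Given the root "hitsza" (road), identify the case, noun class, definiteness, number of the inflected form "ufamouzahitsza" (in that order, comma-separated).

Segment: uf-mo-iz-hitsza.
case: iz- → genitive.
noun class: mo- → class IV.
definiteness: uf- → definite.
number: ∅ → plural.

genitive, class IV, definite, plural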